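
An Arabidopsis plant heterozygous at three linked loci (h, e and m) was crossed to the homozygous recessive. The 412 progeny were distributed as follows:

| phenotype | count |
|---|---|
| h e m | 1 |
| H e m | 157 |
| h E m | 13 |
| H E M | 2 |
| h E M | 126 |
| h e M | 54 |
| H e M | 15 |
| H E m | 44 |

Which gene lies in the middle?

The two most frequent reciprocal classes, H e m and h E M, are the parental types, so the F1 was H e m / h E M.
The two rarest classes, h e m and H E M, are the double crossovers. Comparing them with the parentals, only the h allele has switched, so h is the middle locus and the order is m – h – e.

h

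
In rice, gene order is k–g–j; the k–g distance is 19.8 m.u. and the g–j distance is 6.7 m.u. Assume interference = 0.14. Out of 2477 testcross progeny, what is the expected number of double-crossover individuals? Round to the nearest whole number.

28

Map distances give recombination frequencies of 0.198 and 0.067 for the two intervals.
With interference 0.14 (so coincidence = 0.86), expected double-crossover frequency = 0.198 × 0.067 × 0.86 = 0.01141.
Expected number = 0.01141 × 2477 = 28.26 ≈ 28.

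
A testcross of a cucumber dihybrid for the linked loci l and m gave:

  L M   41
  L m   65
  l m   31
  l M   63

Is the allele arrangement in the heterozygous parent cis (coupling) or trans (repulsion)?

The two most frequent classes are L m (65) and l M (63); these are the parental (non-recombinant) types.
So the F1 carried L m on one chromosome and l M on the other — the recessive alleles are on opposite chromosomes (trans / repulsion).

trans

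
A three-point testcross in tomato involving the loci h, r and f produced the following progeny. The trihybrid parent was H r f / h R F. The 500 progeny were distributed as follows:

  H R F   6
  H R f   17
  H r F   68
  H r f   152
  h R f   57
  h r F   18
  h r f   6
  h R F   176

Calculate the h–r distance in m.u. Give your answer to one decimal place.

The two rarest classes, h r f and H R F, are the double crossovers. Comparing them with the parentals, only the h allele has switched, so h is the middle locus and the order is f – h – r.
Crossovers in the h–r interval produce the single-crossover classes H R f and h r F (17 + 18 = 35) plus the double crossovers (12).
RF(h–r) = (35 + 12) / 500 = 47/500 = 0.0940 → 9.4 m.u.

9.4 m.u.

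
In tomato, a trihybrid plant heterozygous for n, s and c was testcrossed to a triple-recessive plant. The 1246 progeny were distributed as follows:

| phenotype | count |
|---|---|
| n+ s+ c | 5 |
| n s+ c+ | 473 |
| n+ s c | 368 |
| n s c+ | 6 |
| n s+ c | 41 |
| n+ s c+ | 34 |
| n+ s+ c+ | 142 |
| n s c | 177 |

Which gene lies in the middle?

s

The two most frequent reciprocal classes, n+ s c and n s+ c+, are the parental types, so the F1 was n+ s c / n s+ c+.
The two rarest classes, n+ s+ c and n s c+, are the double crossovers. Comparing them with the parentals, only the s allele has switched, so s is the middle locus and the order is n – s – c.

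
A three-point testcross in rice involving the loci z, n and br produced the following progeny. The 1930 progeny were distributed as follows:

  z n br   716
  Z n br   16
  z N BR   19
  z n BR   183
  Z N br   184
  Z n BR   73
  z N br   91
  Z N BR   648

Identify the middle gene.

The two most frequent reciprocal classes, Z N BR and z n br, are the parental types, so the F1 was Z N BR / z n br.
The two rarest classes, z N BR and Z n br, are the double crossovers. Comparing them with the parentals, only the z allele has switched, so z is the middle locus and the order is br – z – n.

z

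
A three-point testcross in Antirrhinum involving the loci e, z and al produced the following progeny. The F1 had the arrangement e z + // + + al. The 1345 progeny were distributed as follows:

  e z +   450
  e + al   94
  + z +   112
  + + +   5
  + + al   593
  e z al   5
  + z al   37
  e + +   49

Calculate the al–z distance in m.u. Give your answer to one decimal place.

7.1 m.u.

The two rarest classes, e z al and + + +, are the double crossovers. Comparing them with the parentals, only the al allele has switched, so al is the middle locus and the order is e – al – z.
Crossovers in the al–z interval produce the single-crossover classes e + + and + z al (49 + 37 = 86) plus the double crossovers (10).
RF(al–z) = (86 + 10) / 1345 = 96/1345 = 0.0714 → 7.1 m.u.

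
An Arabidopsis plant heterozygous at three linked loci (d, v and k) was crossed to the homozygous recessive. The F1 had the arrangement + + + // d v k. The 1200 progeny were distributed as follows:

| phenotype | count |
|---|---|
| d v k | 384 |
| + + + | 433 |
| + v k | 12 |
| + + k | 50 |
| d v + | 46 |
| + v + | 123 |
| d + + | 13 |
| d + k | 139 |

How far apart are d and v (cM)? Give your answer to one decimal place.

23.9 cM

The two rarest classes, d + + and + v k, are the double crossovers. Comparing them with the parentals, only the d allele has switched, so d is the middle locus and the order is k – d – v.
Crossovers in the d–v interval produce the single-crossover classes + v + and d + k (123 + 139 = 262) plus the double crossovers (25).
RF(d–v) = (262 + 25) / 1200 = 287/1200 = 0.2392 → 23.9 cM.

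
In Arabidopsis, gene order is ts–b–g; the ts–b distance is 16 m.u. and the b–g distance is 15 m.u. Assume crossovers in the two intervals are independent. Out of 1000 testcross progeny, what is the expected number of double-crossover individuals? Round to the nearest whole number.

24

Map distances give recombination frequencies of 0.160 and 0.150 for the two intervals.
With no interference, expected double-crossover frequency = 0.160 × 0.150 = 0.02400.
Expected number = 0.02400 × 1000 = 24.00 ≈ 24.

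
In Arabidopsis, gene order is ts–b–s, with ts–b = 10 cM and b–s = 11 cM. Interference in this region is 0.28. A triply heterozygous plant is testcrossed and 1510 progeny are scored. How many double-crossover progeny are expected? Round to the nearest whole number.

Map distances give recombination frequencies of 0.100 and 0.110 for the two intervals.
With interference 0.28 (so coincidence = 0.72), expected double-crossover frequency = 0.100 × 0.110 × 0.72 = 0.00792.
Expected number = 0.00792 × 1510 = 11.96 ≈ 12.

12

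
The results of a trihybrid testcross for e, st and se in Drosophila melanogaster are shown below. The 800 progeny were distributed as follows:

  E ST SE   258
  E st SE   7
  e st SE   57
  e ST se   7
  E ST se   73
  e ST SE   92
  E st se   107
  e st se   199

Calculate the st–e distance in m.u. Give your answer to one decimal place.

The two most frequent reciprocal classes, E ST SE and e st se, are the parental types, so the F1 was E ST SE / e st se.
The two rarest classes, E st SE and e ST se, are the double crossovers. Comparing them with the parentals, only the st allele has switched, so st is the middle locus and the order is se – st – e.
Crossovers in the st–e interval produce the single-crossover classes e ST SE and E st se (92 + 107 = 199) plus the double crossovers (14).
RF(st–e) = (199 + 14) / 800 = 213/800 = 0.2662 → 26.6 m.u.

26.6 m.u.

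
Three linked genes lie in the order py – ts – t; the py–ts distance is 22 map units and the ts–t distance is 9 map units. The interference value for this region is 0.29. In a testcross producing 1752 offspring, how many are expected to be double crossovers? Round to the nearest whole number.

25

Map distances give recombination frequencies of 0.220 and 0.090 for the two intervals.
With interference 0.29 (so coincidence = 0.71), expected double-crossover frequency = 0.220 × 0.090 × 0.71 = 0.01406.
Expected number = 0.01406 × 1752 = 24.63 ≈ 25.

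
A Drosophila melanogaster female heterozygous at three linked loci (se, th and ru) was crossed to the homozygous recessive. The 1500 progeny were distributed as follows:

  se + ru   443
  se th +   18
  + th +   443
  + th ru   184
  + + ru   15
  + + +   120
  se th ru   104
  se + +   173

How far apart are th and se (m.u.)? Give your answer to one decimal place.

The two most frequent reciprocal classes, + th + and se + ru, are the parental types, so the F1 was + th + / se + ru.
The two rarest classes, se th + and + + ru, are the double crossovers. Comparing them with the parentals, only the se allele has switched, so se is the middle locus and the order is th – se – ru.
Crossovers in the th–se interval produce the single-crossover classes + + + and se th ru (120 + 104 = 224) plus the double crossovers (33).
RF(th–se) = (224 + 33) / 1500 = 257/1500 = 0.1713 → 17.1 m.u.

17.1 m.u.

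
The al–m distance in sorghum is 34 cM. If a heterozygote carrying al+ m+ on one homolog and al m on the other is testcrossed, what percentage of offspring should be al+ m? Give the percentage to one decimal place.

17.0%

A map distance of 34 cM corresponds to a recombination frequency of 0.340.
The F1 is al+ m+ / al m, so al+ m is a recombinant gamete class with expected frequency r/2 = 0.340/2 = 0.1700.
That is 0.1700 = 17.0% of the progeny.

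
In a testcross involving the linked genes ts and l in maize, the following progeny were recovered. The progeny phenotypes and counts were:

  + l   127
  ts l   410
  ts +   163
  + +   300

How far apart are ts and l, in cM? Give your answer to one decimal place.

29.0 cM

The two most frequent classes, + + (300) and ts l (410), are the parental types, so the F1 was + + / ts l.
The recombinant classes are + l and ts +: 127 + 163 = 290.
Recombination frequency = 290/1000 = 0.2900 ≈ 29.0%, i.e. 29.0 cM.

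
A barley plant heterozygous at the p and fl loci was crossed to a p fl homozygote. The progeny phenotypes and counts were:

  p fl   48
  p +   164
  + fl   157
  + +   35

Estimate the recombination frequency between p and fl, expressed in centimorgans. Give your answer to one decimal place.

The two most frequent classes, + fl (157) and p + (164), are the parental types, so the F1 was + fl / p +.
The recombinant classes are + + and p fl: 35 + 48 = 83.
Recombination frequency = 83/404 = 0.2054 ≈ 20.5%, i.e. 20.5 centimorgans.

20.5 centimorgans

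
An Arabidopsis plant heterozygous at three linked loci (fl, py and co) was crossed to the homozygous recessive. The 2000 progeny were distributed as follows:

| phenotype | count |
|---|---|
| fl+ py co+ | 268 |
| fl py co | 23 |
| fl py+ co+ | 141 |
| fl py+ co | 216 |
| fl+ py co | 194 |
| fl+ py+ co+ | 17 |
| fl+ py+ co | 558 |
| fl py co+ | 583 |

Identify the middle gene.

The two most frequent reciprocal classes, fl+ py+ co and fl py co+, are the parental types, so the F1 was fl+ py+ co / fl py co+.
The two rarest classes, fl+ py+ co+ and fl py co, are the double crossovers. Comparing them with the parentals, only the co allele has switched, so co is the middle locus and the order is fl – co – py.

co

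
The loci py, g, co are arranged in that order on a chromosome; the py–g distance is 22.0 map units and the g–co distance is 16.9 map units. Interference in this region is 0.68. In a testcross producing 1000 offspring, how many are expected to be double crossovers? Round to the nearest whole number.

Map distances give recombination frequencies of 0.220 and 0.169 for the two intervals.
With interference 0.68 (so coincidence = 0.32), expected double-crossover frequency = 0.220 × 0.169 × 0.32 = 0.01190.
Expected number = 0.01190 × 1000 = 11.90 ≈ 12.

12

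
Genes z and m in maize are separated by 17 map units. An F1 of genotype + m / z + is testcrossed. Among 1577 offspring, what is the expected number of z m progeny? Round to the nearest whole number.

A map distance of 17 map units corresponds to a recombination frequency of 0.170.
The F1 is + m / z +, so z m is a recombinant gamete class with expected frequency r/2 = 0.170/2 = 0.0850.
Expected number = 0.0850 × 1577 = 134.05 ≈ 134.

134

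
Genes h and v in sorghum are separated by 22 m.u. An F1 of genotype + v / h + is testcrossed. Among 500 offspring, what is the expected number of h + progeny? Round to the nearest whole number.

A map distance of 22 m.u. corresponds to a recombination frequency of 0.220.
The F1 is + v / h +, so h + is a parental gamete class with expected frequency (1 − r)/2 = 0.780/2 = 0.3900.
Expected number = 0.3900 × 500 = 195.00 ≈ 195.

195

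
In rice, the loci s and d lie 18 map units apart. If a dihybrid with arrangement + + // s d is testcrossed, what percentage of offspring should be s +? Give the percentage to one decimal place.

9.0%

A map distance of 18 map units corresponds to a recombination frequency of 0.180.
The F1 is + + / s d, so s + is a recombinant gamete class with expected frequency r/2 = 0.180/2 = 0.0900.
That is 0.0900 = 9.0% of the progeny.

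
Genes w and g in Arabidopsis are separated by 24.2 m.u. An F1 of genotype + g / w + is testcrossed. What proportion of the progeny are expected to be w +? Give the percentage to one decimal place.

A map distance of 24.2 m.u. corresponds to a recombination frequency of 0.242.
The F1 is + g / w +, so w + is a parental gamete class with expected frequency (1 − r)/2 = 0.758/2 = 0.3790.
That is 0.3790 = 37.9% of the progeny.

37.9%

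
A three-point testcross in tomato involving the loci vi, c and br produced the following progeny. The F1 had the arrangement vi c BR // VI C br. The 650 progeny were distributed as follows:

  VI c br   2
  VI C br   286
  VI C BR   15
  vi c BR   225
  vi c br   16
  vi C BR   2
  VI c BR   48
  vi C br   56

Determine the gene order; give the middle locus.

The two rarest classes, vi C BR and VI c br, are the double crossovers. Comparing them with the parentals, only the c allele has switched, so c is the middle locus and the order is vi – c – br.

c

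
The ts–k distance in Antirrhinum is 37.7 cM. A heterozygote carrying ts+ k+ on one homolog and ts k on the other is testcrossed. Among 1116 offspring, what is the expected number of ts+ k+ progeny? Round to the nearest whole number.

348

A map distance of 37.7 cM corresponds to a recombination frequency of 0.377.
The F1 is ts+ k+ / ts k, so ts+ k+ is a parental gamete class with expected frequency (1 − r)/2 = 0.623/2 = 0.3115.
Expected number = 0.3115 × 1116 = 347.63 ≈ 348.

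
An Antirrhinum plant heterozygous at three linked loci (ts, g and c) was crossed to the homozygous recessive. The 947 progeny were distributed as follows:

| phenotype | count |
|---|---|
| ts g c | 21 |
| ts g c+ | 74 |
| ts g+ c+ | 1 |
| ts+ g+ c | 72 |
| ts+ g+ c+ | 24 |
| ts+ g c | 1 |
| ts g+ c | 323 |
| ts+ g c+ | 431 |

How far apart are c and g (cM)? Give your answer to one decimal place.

5.0 cM

The two most frequent reciprocal classes, ts g+ c and ts+ g c+, are the parental types, so the F1 was ts g+ c / ts+ g c+.
The two rarest classes, ts g+ c+ and ts+ g c, are the double crossovers. Comparing them with the parentals, only the c allele has switched, so c is the middle locus and the order is ts – c – g.
Crossovers in the c–g interval produce the single-crossover classes ts g c and ts+ g+ c+ (21 + 24 = 45) plus the double crossovers (2).
RF(c–g) = (45 + 2) / 947 = 47/947 = 0.0496 → 5.0 cM.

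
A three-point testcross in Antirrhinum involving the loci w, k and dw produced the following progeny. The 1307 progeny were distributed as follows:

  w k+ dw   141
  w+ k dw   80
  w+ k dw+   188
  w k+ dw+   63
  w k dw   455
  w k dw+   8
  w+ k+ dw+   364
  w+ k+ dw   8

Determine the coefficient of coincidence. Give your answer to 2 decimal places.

The two most frequent reciprocal classes, w+ k+ dw+ and w k dw, are the parental types, so the F1 was w+ k+ dw+ / w k dw.
The two rarest classes, w+ k+ dw and w k dw+, are the double crossovers. Comparing them with the parentals, only the dw allele has switched, so dw is the middle locus and the order is k – dw – w.
k–dw: (329 + 16)/1307 = 0.2640; dw–w: (143 + 16)/1307 = 0.1217.
Expected DCO frequency = 0.2640 × 0.1217 ≈ 0.03213; observed = 16/1307 ≈ 0.01224.
Coefficient of coincidence = 0.01224/0.03213 ≈ 0.38.

0.38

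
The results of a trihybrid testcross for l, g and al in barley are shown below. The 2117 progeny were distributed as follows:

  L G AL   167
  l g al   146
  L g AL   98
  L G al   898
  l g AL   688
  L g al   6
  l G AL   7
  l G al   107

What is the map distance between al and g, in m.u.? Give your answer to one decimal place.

The two most frequent reciprocal classes, L G al and l g AL, are the parental types, so the F1 was L G al / l g AL.
The two rarest classes, L g al and l G AL, are the double crossovers. Comparing them with the parentals, only the g allele has switched, so g is the middle locus and the order is l – g – al.
Crossovers in the g–al interval produce the single-crossover classes L G AL and l g al (167 + 146 = 313) plus the double crossovers (13).
RF(g–al) = (313 + 13) / 2117 = 326/2117 = 0.1540 → 15.4 m.u.

15.4 m.u.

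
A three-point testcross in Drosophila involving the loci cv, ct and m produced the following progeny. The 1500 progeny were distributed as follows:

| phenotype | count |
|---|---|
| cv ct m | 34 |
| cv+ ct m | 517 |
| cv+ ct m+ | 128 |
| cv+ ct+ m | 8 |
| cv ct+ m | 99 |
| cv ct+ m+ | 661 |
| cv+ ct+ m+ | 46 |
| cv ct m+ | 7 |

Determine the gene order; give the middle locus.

ct

The two most frequent reciprocal classes, cv ct+ m+ and cv+ ct m, are the parental types, so the F1 was cv ct+ m+ / cv+ ct m.
The two rarest classes, cv ct m+ and cv+ ct+ m, are the double crossovers. Comparing them with the parentals, only the ct allele has switched, so ct is the middle locus and the order is cv – ct – m.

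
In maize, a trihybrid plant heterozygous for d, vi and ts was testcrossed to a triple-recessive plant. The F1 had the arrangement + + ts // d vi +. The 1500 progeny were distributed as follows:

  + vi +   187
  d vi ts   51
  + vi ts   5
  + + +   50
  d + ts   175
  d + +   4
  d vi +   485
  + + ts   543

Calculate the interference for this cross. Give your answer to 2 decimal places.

0.67

The two rarest classes, + vi ts and d + +, are the double crossovers. Comparing them with the parentals, only the vi allele has switched, so vi is the middle locus and the order is ts – vi – d.
ts–vi: (101 + 9)/1500 = 0.0733; vi–d: (362 + 9)/1500 = 0.2473.
Expected DCO frequency = 0.0733 × 0.2473 ≈ 0.01813; observed = 9/1500 ≈ 0.00600.
Coefficient of coincidence = 0.00600/0.01813 ≈ 0.33; interference = 1 − 0.33 = 0.67.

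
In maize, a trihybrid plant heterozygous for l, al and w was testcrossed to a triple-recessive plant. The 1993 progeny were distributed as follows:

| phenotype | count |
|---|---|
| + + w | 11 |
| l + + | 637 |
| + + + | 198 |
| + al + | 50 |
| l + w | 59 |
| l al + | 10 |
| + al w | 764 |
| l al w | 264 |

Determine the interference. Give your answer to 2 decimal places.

The two most frequent reciprocal classes, l + + and + al w, are the parental types, so the F1 was l + + / + al w.
The two rarest classes, l al + and + + w, are the double crossovers. Comparing them with the parentals, only the al allele has switched, so al is the middle locus and the order is l – al – w.
l–al: (462 + 21)/1993 = 0.2423; al–w: (109 + 21)/1993 = 0.0652.
Expected DCO frequency = 0.2423 × 0.0652 ≈ 0.01580; observed = 21/1993 ≈ 0.01054.
Coefficient of coincidence = 0.01054/0.01580 ≈ 0.67; interference = 1 − 0.67 = 0.33.

0.33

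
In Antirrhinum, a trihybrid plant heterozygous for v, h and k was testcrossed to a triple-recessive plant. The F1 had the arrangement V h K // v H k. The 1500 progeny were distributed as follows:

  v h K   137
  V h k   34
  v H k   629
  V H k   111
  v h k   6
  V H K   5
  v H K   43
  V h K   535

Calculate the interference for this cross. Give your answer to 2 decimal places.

The two rarest classes, V H K and v h k, are the double crossovers. Comparing them with the parentals, only the h allele has switched, so h is the middle locus and the order is k – h – v.
k–h: (77 + 11)/1500 = 0.0587; h–v: (248 + 11)/1500 = 0.1727.
Expected DCO frequency = 0.0587 × 0.1727 ≈ 0.01014; observed = 11/1500 ≈ 0.00733.
Coefficient of coincidence = 0.00733/0.01014 ≈ 0.72; interference = 1 − 0.72 = 0.28.

0.28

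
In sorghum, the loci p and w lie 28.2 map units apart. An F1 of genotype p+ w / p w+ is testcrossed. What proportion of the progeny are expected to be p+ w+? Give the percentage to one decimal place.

A map distance of 28.2 map units corresponds to a recombination frequency of 0.282.
The F1 is p+ w / p w+, so p+ w+ is a recombinant gamete class with expected frequency r/2 = 0.282/2 = 0.1410.
That is 0.1410 = 14.1% of the progeny.

14.1%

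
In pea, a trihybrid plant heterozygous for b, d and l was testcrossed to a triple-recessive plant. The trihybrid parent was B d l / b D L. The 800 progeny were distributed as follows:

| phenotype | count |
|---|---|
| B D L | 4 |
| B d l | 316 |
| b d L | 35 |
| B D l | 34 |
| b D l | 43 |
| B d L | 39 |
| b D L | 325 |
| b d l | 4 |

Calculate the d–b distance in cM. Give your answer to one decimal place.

9.6 cM

The two rarest classes, b d l and B D L, are the double crossovers. Comparing them with the parentals, only the b allele has switched, so b is the middle locus and the order is l – b – d.
Crossovers in the b–d interval produce the single-crossover classes B D l and b d L (34 + 35 = 69) plus the double crossovers (8).
RF(b–d) = (69 + 8) / 800 = 77/800 = 0.0963 → 9.6 cM.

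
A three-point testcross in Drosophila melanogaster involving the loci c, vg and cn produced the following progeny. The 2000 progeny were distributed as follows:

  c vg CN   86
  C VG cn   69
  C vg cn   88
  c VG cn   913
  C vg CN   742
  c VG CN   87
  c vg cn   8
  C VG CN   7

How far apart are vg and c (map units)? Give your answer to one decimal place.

8.5 map units

The two most frequent reciprocal classes, c VG cn and C vg CN, are the parental types, so the F1 was c VG cn / C vg CN.
The two rarest classes, c vg cn and C VG CN, are the double crossovers. Comparing them with the parentals, only the vg allele has switched, so vg is the middle locus and the order is c – vg – cn.
Crossovers in the c–vg interval produce the single-crossover classes C VG cn and c vg CN (69 + 86 = 155) plus the double crossovers (15).
RF(c–vg) = (155 + 15) / 2000 = 170/2000 = 0.0850 → 8.5 map units.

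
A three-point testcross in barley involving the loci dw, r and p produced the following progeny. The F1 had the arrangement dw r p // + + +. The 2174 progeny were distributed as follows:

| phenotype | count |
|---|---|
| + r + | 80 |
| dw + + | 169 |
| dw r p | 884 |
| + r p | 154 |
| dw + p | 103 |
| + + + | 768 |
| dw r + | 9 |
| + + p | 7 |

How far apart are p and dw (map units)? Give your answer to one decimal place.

15.6 map units

The two rarest classes, dw r + and + + p, are the double crossovers. Comparing them with the parentals, only the p allele has switched, so p is the middle locus and the order is dw – p – r.
Crossovers in the dw–p interval produce the single-crossover classes + r p and dw + + (154 + 169 = 323) plus the double crossovers (16).
RF(dw–p) = (323 + 16) / 2174 = 339/2174 = 0.1559 → 15.6 map units.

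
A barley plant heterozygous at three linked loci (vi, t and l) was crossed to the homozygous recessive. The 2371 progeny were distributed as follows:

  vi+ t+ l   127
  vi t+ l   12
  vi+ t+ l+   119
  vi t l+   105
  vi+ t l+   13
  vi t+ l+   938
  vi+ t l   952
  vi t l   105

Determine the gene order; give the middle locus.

l

The two most frequent reciprocal classes, vi t+ l+ and vi+ t l, are the parental types, so the F1 was vi t+ l+ / vi+ t l.
The two rarest classes, vi t+ l and vi+ t l+, are the double crossovers. Comparing them with the parentals, only the l allele has switched, so l is the middle locus and the order is t – l – vi.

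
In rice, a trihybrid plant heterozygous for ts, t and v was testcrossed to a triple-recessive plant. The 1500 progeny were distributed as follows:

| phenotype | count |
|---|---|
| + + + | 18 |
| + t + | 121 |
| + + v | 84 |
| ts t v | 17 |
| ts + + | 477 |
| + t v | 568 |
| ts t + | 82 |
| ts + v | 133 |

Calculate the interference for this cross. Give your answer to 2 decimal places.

0.10

The two most frequent reciprocal classes, + t v and ts + +, are the parental types, so the F1 was + t v / ts + +.
The two rarest classes, ts t v and + + +, are the double crossovers. Comparing them with the parentals, only the ts allele has switched, so ts is the middle locus and the order is v – ts – t.
v–ts: (254 + 35)/1500 = 0.1927; ts–t: (166 + 35)/1500 = 0.1340.
Expected DCO frequency = 0.1927 × 0.1340 ≈ 0.02582; observed = 35/1500 ≈ 0.02333.
Coefficient of coincidence = 0.02333/0.02582 ≈ 0.90; interference = 1 − 0.90 = 0.10.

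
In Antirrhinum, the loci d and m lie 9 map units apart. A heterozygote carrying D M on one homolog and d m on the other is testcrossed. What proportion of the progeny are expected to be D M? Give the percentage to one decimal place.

A map distance of 9 map units corresponds to a recombination frequency of 0.090.
The F1 is D M / d m, so D M is a parental gamete class with expected frequency (1 − r)/2 = 0.910/2 = 0.4550.
That is 0.4550 = 45.5% of the progeny.

45.5%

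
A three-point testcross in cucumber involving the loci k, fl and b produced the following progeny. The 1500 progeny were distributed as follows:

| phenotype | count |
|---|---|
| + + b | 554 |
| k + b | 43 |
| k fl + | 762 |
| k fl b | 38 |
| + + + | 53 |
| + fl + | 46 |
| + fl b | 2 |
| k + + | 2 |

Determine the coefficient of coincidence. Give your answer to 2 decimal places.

The two most frequent reciprocal classes, k fl + and + + b, are the parental types, so the F1 was k fl + / + + b.
The two rarest classes, k + + and + fl b, are the double crossovers. Comparing them with the parentals, only the fl allele has switched, so fl is the middle locus and the order is b – fl – k.
b–fl: (91 + 4)/1500 = 0.0633; fl–k: (89 + 4)/1500 = 0.0620.
Expected DCO frequency = 0.0633 × 0.0620 ≈ 0.00392; observed = 4/1500 ≈ 0.00267.
Coefficient of coincidence = 0.00267/0.00392 ≈ 0.68.

0.68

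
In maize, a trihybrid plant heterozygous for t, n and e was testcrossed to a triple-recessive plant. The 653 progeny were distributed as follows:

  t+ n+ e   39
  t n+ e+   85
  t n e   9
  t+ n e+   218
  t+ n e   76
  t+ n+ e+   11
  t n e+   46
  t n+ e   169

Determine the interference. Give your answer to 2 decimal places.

The two most frequent reciprocal classes, t+ n e+ and t n+ e, are the parental types, so the F1 was t+ n e+ / t n+ e.
The two rarest classes, t+ n+ e+ and t n e, are the double crossovers. Comparing them with the parentals, only the n allele has switched, so n is the middle locus and the order is e – n – t.
e–n: (161 + 20)/653 = 0.2772; n–t: (85 + 20)/653 = 0.1608.
Expected DCO frequency = 0.2772 × 0.1608 ≈ 0.04457; observed = 20/653 ≈ 0.03063.
Coefficient of coincidence = 0.03063/0.04457 ≈ 0.69; interference = 1 − 0.69 = 0.31.

0.31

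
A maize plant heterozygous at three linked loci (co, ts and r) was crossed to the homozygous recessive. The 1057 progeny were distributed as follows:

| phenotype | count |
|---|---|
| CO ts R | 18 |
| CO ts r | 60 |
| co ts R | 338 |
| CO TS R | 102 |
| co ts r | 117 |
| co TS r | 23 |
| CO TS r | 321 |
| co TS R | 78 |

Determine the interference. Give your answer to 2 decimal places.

The two most frequent reciprocal classes, co ts R and CO TS r, are the parental types, so the F1 was co ts R / CO TS r.
The two rarest classes, CO ts R and co TS r, are the double crossovers. Comparing them with the parentals, only the co allele has switched, so co is the middle locus and the order is ts – co – r.
ts–co: (138 + 41)/1057 = 0.1693; co–r: (219 + 41)/1057 = 0.2460.
Expected DCO frequency = 0.1693 × 0.2460 ≈ 0.04165; observed = 41/1057 ≈ 0.03879.
Coefficient of coincidence = 0.03879/0.04165 ≈ 0.93; interference = 1 − 0.93 = 0.07.

0.07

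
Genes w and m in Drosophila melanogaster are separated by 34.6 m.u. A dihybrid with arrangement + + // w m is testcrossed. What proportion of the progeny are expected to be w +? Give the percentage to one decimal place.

A map distance of 34.6 m.u. corresponds to a recombination frequency of 0.346.
The F1 is + + / w m, so w + is a recombinant gamete class with expected frequency r/2 = 0.346/2 = 0.1730.
That is 0.1730 = 17.3% of the progeny.

17.3%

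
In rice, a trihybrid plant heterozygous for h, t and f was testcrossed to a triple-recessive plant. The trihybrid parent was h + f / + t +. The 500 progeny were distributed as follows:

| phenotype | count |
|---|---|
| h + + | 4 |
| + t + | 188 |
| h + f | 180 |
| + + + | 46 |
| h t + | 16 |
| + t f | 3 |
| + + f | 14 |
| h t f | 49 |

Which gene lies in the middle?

The two rarest classes, h + + and + t f, are the double crossovers. Comparing them with the parentals, only the f allele has switched, so f is the middle locus and the order is t – f – h.

f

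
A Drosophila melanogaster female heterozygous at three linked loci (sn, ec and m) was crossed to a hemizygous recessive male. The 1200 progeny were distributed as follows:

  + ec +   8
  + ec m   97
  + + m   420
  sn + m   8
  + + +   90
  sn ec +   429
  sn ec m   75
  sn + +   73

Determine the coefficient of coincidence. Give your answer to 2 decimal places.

0.57

The two most frequent reciprocal classes, + + m and sn ec +, are the parental types, so the F1 was + + m / sn ec +.
The two rarest classes, sn + m and + ec +, are the double crossovers. Comparing them with the parentals, only the sn allele has switched, so sn is the middle locus and the order is m – sn – ec.
m–sn: (165 + 16)/1200 = 0.1508; sn–ec: (170 + 16)/1200 = 0.1550.
Expected DCO frequency = 0.1508 × 0.1550 ≈ 0.02337; observed = 16/1200 ≈ 0.01333.
Coefficient of coincidence = 0.01333/0.02337 ≈ 0.57.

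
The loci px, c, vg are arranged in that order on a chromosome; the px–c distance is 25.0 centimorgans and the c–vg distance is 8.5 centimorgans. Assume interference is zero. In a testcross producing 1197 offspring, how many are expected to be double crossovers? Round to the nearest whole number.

25

Map distances give recombination frequencies of 0.250 and 0.085 for the two intervals.
With no interference, expected double-crossover frequency = 0.250 × 0.085 = 0.02125.
Expected number = 0.02125 × 1197 = 25.44 ≈ 25.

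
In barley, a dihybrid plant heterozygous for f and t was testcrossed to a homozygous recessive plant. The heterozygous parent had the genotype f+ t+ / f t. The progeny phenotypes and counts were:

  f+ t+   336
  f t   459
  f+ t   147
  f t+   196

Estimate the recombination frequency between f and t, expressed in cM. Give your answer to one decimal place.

30.1 cM

The recombinant classes are f+ t and f t+: 147 + 196 = 343.
Recombination frequency = 343/1138 = 0.3014 ≈ 30.1%, i.e. 30.1 cM.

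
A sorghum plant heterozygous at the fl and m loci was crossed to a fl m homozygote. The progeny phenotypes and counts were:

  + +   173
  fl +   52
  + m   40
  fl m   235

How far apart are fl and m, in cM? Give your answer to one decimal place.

18.4 cM

The two most frequent classes, + + (173) and fl m (235), are the parental types, so the F1 was + + / fl m.
The recombinant classes are + m and fl +: 40 + 52 = 92.
Recombination frequency = 92/500 = 0.1840 ≈ 18.4%, i.e. 18.4 cM.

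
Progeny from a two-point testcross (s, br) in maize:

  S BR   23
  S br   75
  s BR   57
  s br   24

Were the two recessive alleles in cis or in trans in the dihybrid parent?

The two most frequent classes are S br (75) and s BR (57); these are the parental (non-recombinant) types.
So the F1 carried S br on one chromosome and s BR on the other — the recessive alleles are on opposite chromosomes (trans / repulsion).

trans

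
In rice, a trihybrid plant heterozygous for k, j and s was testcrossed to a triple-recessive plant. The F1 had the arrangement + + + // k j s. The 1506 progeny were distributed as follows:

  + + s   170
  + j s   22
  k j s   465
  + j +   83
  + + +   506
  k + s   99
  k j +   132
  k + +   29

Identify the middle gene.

The two rarest classes, k + + and + j s, are the double crossovers. Comparing them with the parentals, only the k allele has switched, so k is the middle locus and the order is j – k – s.

k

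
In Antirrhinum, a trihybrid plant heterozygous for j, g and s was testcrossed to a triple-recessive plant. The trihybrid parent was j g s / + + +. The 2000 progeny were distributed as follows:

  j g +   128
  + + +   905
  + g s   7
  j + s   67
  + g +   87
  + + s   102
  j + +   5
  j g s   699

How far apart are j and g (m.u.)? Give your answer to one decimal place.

8.3 m.u.

The two rarest classes, + g s and j + +, are the double crossovers. Comparing them with the parentals, only the j allele has switched, so j is the middle locus and the order is s – j – g.
Crossovers in the j–g interval produce the single-crossover classes j + s and + g + (67 + 87 = 154) plus the double crossovers (12).
RF(j–g) = (154 + 12) / 2000 = 166/2000 = 0.0830 → 8.3 m.u.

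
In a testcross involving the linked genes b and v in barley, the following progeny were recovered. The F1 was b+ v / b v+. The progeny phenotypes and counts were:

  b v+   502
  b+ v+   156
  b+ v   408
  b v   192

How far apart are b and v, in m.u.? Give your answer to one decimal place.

The recombinant classes are b+ v+ and b v: 156 + 192 = 348.
Recombination frequency = 348/1258 = 0.2766 ≈ 27.7%, i.e. 27.7 m.u.

27.7 m.u.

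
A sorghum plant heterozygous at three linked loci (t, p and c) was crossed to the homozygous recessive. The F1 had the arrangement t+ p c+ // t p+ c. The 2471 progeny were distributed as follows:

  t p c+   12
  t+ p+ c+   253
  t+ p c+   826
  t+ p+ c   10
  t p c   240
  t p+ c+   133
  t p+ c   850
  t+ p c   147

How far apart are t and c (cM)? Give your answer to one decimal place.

The two rarest classes, t p c+ and t+ p+ c, are the double crossovers. Comparing them with the parentals, only the t allele has switched, so t is the middle locus and the order is c – t – p.
Crossovers in the c–t interval produce the single-crossover classes t+ p c and t p+ c+ (147 + 133 = 280) plus the double crossovers (22).
RF(c–t) = (280 + 22) / 2471 = 302/2471 = 0.1222 → 12.2 cM.

12.2 cM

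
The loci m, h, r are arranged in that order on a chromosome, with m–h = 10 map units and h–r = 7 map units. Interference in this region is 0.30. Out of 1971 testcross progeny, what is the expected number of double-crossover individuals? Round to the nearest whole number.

Map distances give recombination frequencies of 0.100 and 0.070 for the two intervals.
With interference 0.30 (so coincidence = 0.70), expected double-crossover frequency = 0.100 × 0.070 × 0.70 = 0.00490.
Expected number = 0.00490 × 1971 = 9.66 ≈ 10.

10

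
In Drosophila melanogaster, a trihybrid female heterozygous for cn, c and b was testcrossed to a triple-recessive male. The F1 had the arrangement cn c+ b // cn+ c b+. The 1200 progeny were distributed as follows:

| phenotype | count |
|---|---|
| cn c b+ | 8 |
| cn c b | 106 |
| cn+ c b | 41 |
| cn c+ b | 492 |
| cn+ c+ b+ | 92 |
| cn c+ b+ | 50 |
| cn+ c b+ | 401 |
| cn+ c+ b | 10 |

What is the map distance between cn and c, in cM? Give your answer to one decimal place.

18.0 cM

The two rarest classes, cn+ c+ b and cn c b+, are the double crossovers. Comparing them with the parentals, only the cn allele has switched, so cn is the middle locus and the order is c – cn – b.
Crossovers in the c–cn interval produce the single-crossover classes cn c b and cn+ c+ b+ (106 + 92 = 198) plus the double crossovers (18).
RF(c–cn) = (198 + 18) / 1200 = 216/1200 = 0.1800 → 18.0 cM.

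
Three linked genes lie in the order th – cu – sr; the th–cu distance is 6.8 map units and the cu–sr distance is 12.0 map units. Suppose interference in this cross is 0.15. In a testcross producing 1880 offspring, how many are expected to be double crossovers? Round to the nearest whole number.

Map distances give recombination frequencies of 0.068 and 0.120 for the two intervals.
With interference 0.15 (so coincidence = 0.85), expected double-crossover frequency = 0.068 × 0.120 × 0.85 = 0.00694.
Expected number = 0.00694 × 1880 = 13.04 ≈ 13.

13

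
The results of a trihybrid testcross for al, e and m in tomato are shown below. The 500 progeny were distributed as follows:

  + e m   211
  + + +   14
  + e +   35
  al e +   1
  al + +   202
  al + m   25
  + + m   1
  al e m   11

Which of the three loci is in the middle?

e

The two most frequent reciprocal classes, + e m and al + +, are the parental types, so the F1 was + e m / al + +.
The two rarest classes, + + m and al e +, are the double crossovers. Comparing them with the parentals, only the e allele has switched, so e is the middle locus and the order is al – e – m.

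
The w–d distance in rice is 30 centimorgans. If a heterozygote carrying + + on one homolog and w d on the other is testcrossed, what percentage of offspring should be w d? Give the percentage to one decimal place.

A map distance of 30 centimorgans corresponds to a recombination frequency of 0.300.
The F1 is + + / w d, so w d is a parental gamete class with expected frequency (1 − r)/2 = 0.700/2 = 0.3500.
That is 0.3500 = 35.0% of the progeny.

35.0%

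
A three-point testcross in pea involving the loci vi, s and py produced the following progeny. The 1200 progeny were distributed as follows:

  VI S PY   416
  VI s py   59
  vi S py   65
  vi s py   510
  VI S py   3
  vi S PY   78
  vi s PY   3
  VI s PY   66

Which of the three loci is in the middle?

The two most frequent reciprocal classes, vi s py and VI S PY, are the parental types, so the F1 was vi s py / VI S PY.
The two rarest classes, vi s PY and VI S py, are the double crossovers. Comparing them with the parentals, only the py allele has switched, so py is the middle locus and the order is s – py – vi.

py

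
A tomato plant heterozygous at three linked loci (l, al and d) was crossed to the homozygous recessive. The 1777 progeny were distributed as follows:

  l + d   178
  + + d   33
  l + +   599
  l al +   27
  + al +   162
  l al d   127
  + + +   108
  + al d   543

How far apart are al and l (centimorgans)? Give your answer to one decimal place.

The two most frequent reciprocal classes, l + + and + al d, are the parental types, so the F1 was l + + / + al d.
The two rarest classes, l al + and + + d, are the double crossovers. Comparing them with the parentals, only the al allele has switched, so al is the middle locus and the order is l – al – d.
Crossovers in the l–al interval produce the single-crossover classes + + + and l al d (108 + 127 = 235) plus the double crossovers (60).
RF(l–al) = (235 + 60) / 1777 = 295/1777 = 0.1660 → 16.6 centimorgans.

16.6 centimorgans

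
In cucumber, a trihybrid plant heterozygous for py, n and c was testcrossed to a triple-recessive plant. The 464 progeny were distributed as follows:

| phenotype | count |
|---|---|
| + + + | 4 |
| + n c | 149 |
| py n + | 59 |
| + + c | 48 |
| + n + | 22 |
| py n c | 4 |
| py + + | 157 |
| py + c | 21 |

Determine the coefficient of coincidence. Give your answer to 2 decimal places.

The two most frequent reciprocal classes, py + + and + n c, are the parental types, so the F1 was py + + / + n c.
The two rarest classes, + + + and py n c, are the double crossovers. Comparing them with the parentals, only the py allele has switched, so py is the middle locus and the order is n – py – c.
n–py: (107 + 8)/464 = 0.2478; py–c: (43 + 8)/464 = 0.1099.
Expected DCO frequency = 0.2478 × 0.1099 ≈ 0.02723; observed = 8/464 ≈ 0.01724.
Coefficient of coincidence = 0.01724/0.02723 ≈ 0.63.

0.63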